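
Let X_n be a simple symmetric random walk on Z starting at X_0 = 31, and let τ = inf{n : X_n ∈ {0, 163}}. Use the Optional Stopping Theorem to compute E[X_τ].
E[X_τ] = 31

X_n is a martingale and τ is a bounded-mean stopping time (indeed τ is finite a.s. with bounded expectation since the walk is in a bounded region). By the OST, E[X_τ] = E[X_0] = 31. Equivalently: E[X_τ] = 163 · P(hit 163 first) + 0 · P(hit 0 first) = 163 · (31/163) = 31.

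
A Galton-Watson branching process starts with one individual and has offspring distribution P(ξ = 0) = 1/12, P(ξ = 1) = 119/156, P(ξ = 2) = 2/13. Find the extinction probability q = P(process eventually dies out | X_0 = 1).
q = 13/24

The pgf is f(s) = 1/12 + 119/156·s + 2/13·s². The extinction probability q is the smallest fixed point of f in [0, 1]. Setting s = f(s):
  2/13·s² + (119/156 − 1)·s + 1/12 = 0
  2/13·s² − (1/12 + 2/13)·s + 1/12 = 0
which factors as (s − 1)·(2/13·s − 1/12) = 0, giving roots s = 1 and s = (1/12)/(2/13) = 13/24.
Mean offspring μ = 119/156 + 2·2/13 = 167/156 > 1 (supercritical), so q < 1. The extinction probability is the smaller root: q = (1/12)/(2/13) = 13/24.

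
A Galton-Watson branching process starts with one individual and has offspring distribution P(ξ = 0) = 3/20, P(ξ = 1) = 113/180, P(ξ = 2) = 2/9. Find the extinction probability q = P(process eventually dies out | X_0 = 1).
q = 27/40

The pgf is f(s) = 3/20 + 113/180·s + 2/9·s². The extinction probability q is the smallest fixed point of f in [0, 1]. Setting s = f(s):
  2/9·s² + (113/180 − 1)·s + 3/20 = 0
  2/9·s² − (3/20 + 2/9)·s + 3/20 = 0
which factors as (s − 1)·(2/9·s − 3/20) = 0, giving roots s = 1 and s = (3/20)/(2/9) = 27/40.
Mean offspring μ = 113/180 + 2·2/9 = 193/180 > 1 (supercritical), so q < 1. The extinction probability is the smaller root: q = (3/20)/(2/9) = 27/40.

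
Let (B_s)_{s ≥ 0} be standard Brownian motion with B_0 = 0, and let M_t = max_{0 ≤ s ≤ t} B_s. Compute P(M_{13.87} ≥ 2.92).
P(M_{13.87} ≥ 2.92) = 2·P(B_{13.87} ≥ 2.92) = 2(1 − Φ(2.92/√13.87)) ≈ 0.4330

By the reflection principle for Brownian motion, P(M_t ≥ a) = 2 · P(B_t ≥ a) for a ≥ 0. Since B_t ~ N(0, t), P(B_t ≥ 2.92) = 1 − Φ(2.92/√t) = 1 − Φ(2.92/√13.87) = 1 − Φ(0.7841). So
  P(M_{13.87} ≥ 2.92) = 2(1 − Φ(0.7841)) ≈ 0.4330.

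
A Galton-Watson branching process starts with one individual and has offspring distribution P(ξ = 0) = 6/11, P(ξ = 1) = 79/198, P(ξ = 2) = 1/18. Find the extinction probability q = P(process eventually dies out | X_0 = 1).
q = 1

Mean offspring μ = 0·6/11 + 1·79/198 + 2·1/18 = 101/198 ≤ 1. For μ ≤ 1 with offspring not concentrated at 1, the Galton-Watson process goes extinct almost surely, so q = 1.
(Algebraic check: The pgf is f(s) = 6/11 + 79/198·s + 1/18·s². The extinction probability q is the smallest fixed point of f in [0, 1]. Setting s = f(s):
  1/18·s² + (79/198 − 1)·s + 6/11 = 0
  1/18·s² − (6/11 + 1/18)·s + 6/11 = 0
which factors as (s − 1)·(1/18·s − 6/11) = 0, giving roots s = 1 and s = (6/11)/(1/18) = 108/11. Since 108/11 ≥ 1, the smallest root in [0, 1] is s = 1.)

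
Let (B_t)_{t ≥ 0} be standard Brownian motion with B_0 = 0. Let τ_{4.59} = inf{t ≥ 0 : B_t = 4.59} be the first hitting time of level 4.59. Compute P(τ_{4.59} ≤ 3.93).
P(τ_{4.59} ≤ 3.93) = 2(1 − Φ(4.59/√3.93)) = 2(1 − Φ(2.3153)) ≈ 0.0206

By the reflection principle for standard BM, P(τ_b ≤ t) = 2 · P(B_t ≥ b). Since B_t ~ N(0, t), P(B_t ≥ 4.59) = 1 − Φ(4.59/√t) = 1 − Φ(4.59/√3.93) = 1 − Φ(2.3153) ≈ 0.01030. Doubling: P(τ_{4.59} ≤ 3.93) ≈ 2 · 0.01030 = 0.02060 ≈ 0.0206.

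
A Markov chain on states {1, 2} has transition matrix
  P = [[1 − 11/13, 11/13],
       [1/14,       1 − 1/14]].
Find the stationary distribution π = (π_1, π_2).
π_1 = 13/167, π_2 = 154/167

Solve πP = π with π_1 + π_2 = 1. From πP = π: π_1 · (1 − 11/13) + π_2 · 1/14 = π_1 ⇒ π_2 · 1/14 = π_1 · 11/13 ⇒ π_2/π_1 = (11/13)/(1/14) = 154/13. Together with π_1 + π_2 = 1:
  π_1 = (1/14)/(11/13 + 1/14) = (1/14)/(167/182) = 13/167,
  π_2 = (11/13)/(11/13 + 1/14) = (11/13)/(167/182) = 154/167.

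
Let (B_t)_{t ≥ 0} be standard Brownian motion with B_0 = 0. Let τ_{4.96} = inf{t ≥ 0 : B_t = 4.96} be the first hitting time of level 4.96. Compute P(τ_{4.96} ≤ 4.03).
P(τ_{4.96} ≤ 4.03) = 2(1 − Φ(4.96/√4.03)) = 2(1 − Φ(2.4708)) ≈ 0.0135

By the reflection principle for standard BM, P(τ_b ≤ t) = 2 · P(B_t ≥ b). Since B_t ~ N(0, t), P(B_t ≥ 4.96) = 1 − Φ(4.96/√t) = 1 − Φ(4.96/√4.03) = 1 − Φ(2.4708) ≈ 0.00674. Doubling: P(τ_{4.96} ≤ 4.03) ≈ 2 · 0.00674 = 0.01348 ≈ 0.0135.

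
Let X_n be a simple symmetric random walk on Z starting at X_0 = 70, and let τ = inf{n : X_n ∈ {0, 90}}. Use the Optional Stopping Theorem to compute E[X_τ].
E[X_τ] = 70

X_n is a martingale and τ is a bounded-mean stopping time (indeed τ is finite a.s. with bounded expectation since the walk is in a bounded region). By the OST, E[X_τ] = E[X_0] = 70. Equivalently: E[X_τ] = 90 · P(hit 90 first) + 0 · P(hit 0 first) = 90 · (70/90) = 70.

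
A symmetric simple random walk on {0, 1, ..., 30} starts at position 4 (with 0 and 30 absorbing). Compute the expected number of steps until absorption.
E[τ | X_0 = 4] = 104

Let v_k = E[τ | X_0 = k]. Boundary: v_0 = v_30 = 0. Recurrence: v_k = 1 + (v_{k-1} + v_{k+1})/2 for 1 ≤ k ≤ 29. The particular solution to v_k − (v_{k-1} + v_{k+1})/2 = 1 is v_k = −k^2. Adding homogeneous solution A + B k and matching boundaries gives v_k = k (30 − k). Substituting k = 4: v_4 = 4 · 26 = 104.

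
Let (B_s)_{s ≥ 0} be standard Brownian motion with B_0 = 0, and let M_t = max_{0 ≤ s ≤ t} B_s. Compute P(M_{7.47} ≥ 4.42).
P(M_{7.47} ≥ 4.42) = 2·P(B_{7.47} ≥ 4.42) = 2(1 − Φ(4.42/√7.47)) ≈ 0.1058

By the reflection principle for Brownian motion, P(M_t ≥ a) = 2 · P(B_t ≥ a) for a ≥ 0. Since B_t ~ N(0, t), P(B_t ≥ 4.42) = 1 − Φ(4.42/√t) = 1 − Φ(4.42/√7.47) = 1 − Φ(1.6172). So
  P(M_{7.47} ≥ 4.42) = 2(1 − Φ(1.6172)) ≈ 0.1058.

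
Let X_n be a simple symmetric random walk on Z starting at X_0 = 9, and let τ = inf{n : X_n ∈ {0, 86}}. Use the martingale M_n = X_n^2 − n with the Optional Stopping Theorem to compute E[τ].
E[τ] = 693

M_n = X_n^2 − n is a martingale (since E[X_{n+1}^2 | F_n] = X_n^2 + 1). By OST (τ has finite mean in a bounded region), E[M_τ] = E[M_0] = X_0^2 − 0 = 9^2 = 81. Also E[M_τ] = E[X_τ^2] − E[τ]. The walk exits at 0 or 86, with P(hit 86 first) = 9/86, so E[X_τ^2] = 86^2 · 9/86 + 0 = 774. Thus E[τ] = E[X_τ^2] − E[M_τ] = 774 − 81 = 693 = 9(86 − 9) = 693.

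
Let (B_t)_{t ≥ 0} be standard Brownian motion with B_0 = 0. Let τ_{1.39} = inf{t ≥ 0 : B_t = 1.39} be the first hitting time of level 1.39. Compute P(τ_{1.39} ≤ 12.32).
P(τ_{1.39} ≤ 12.32) = 2(1 − Φ(1.39/√12.32)) = 2(1 − Φ(0.3960)) ≈ 0.6921

By the reflection principle for standard BM, P(τ_b ≤ t) = 2 · P(B_t ≥ b). Since B_t ~ N(0, t), P(B_t ≥ 1.39) = 1 − Φ(1.39/√t) = 1 − Φ(1.39/√12.32) = 1 − Φ(0.3960) ≈ 0.34605. Doubling: P(τ_{1.39} ≤ 12.32) ≈ 2 · 0.34605 = 0.69210 ≈ 0.6921.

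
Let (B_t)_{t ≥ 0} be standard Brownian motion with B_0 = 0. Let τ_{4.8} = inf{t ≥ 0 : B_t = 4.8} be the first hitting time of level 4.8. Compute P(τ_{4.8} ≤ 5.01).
P(τ_{4.8} ≤ 5.01) = 2(1 − Φ(4.8/√5.01)) = 2(1 − Φ(2.1445)) ≈ 0.0320

By the reflection principle for standard BM, P(τ_b ≤ t) = 2 · P(B_t ≥ b). Since B_t ~ N(0, t), P(B_t ≥ 4.8) = 1 − Φ(4.8/√t) = 1 − Φ(4.8/√5.01) = 1 − Φ(2.1445) ≈ 0.01600. Doubling: P(τ_{4.8} ≤ 5.01) ≈ 2 · 0.01600 = 0.03200 ≈ 0.0320.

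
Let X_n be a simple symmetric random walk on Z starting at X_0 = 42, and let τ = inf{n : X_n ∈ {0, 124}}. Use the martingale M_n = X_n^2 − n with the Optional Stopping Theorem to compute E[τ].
E[τ] = 3444

M_n = X_n^2 − n is a martingale (since E[X_{n+1}^2 | F_n] = X_n^2 + 1). By OST (τ has finite mean in a bounded region), E[M_τ] = E[M_0] = X_0^2 − 0 = 42^2 = 1764. Also E[M_τ] = E[X_τ^2] − E[τ]. The walk exits at 0 or 124, with P(hit 124 first) = 42/124, so E[X_τ^2] = 124^2 · 42/124 + 0 = 5208. Thus E[τ] = E[X_τ^2] − E[M_τ] = 5208 − 1764 = 3444 = 42(124 − 42) = 3444.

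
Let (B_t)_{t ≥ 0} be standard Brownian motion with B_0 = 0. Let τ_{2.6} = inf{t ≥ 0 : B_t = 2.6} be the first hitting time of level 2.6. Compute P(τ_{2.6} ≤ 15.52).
P(τ_{2.6} ≤ 15.52) = 2(1 − Φ(2.6/√15.52)) = 2(1 − Φ(0.6600)) ≈ 0.5093

By the reflection principle for standard BM, P(τ_b ≤ t) = 2 · P(B_t ≥ b). Since B_t ~ N(0, t), P(B_t ≥ 2.6) = 1 − Φ(2.6/√t) = 1 − Φ(2.6/√15.52) = 1 − Φ(0.6600) ≈ 0.25463. Doubling: P(τ_{2.6} ≤ 15.52) ≈ 2 · 0.25463 = 0.50926 ≈ 0.5093.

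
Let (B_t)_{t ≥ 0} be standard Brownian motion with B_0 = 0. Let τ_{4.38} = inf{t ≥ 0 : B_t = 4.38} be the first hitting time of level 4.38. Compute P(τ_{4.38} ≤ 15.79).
P(τ_{4.38} ≤ 15.79) = 2(1 − Φ(4.38/√15.79)) = 2(1 − Φ(1.1023)) ≈ 0.2703

By the reflection principle for standard BM, P(τ_b ≤ t) = 2 · P(B_t ≥ b). Since B_t ~ N(0, t), P(B_t ≥ 4.38) = 1 − Φ(4.38/√t) = 1 − Φ(4.38/√15.79) = 1 − Φ(1.1023) ≈ 0.13517. Doubling: P(τ_{4.38} ≤ 15.79) ≈ 2 · 0.13517 = 0.27034 ≈ 0.2703.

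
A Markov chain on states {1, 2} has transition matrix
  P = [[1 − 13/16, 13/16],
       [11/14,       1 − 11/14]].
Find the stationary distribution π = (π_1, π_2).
π_1 = 88/179, π_2 = 91/179

Solve πP = π with π_1 + π_2 = 1. From πP = π: π_1 · (1 − 13/16) + π_2 · 11/14 = π_1 ⇒ π_2 · 11/14 = π_1 · 13/16 ⇒ π_2/π_1 = (13/16)/(11/14) = 91/88. Together with π_1 + π_2 = 1:
  π_1 = (11/14)/(13/16 + 11/14) = (11/14)/(179/112) = 88/179,
  π_2 = (13/16)/(13/16 + 11/14) = (13/16)/(179/112) = 91/179.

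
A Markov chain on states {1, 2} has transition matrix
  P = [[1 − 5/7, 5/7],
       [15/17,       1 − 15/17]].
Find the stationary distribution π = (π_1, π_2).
π_1 = 21/38, π_2 = 17/38

Solve πP = π with π_1 + π_2 = 1. From πP = π: π_1 · (1 − 5/7) + π_2 · 15/17 = π_1 ⇒ π_2 · 15/17 = π_1 · 5/7 ⇒ π_2/π_1 = (5/7)/(15/17) = 17/21. Together with π_1 + π_2 = 1:
  π_1 = (15/17)/(5/7 + 15/17) = (15/17)/(190/119) = 21/38,
  π_2 = (5/7)/(5/7 + 15/17) = (5/7)/(190/119) = 17/38.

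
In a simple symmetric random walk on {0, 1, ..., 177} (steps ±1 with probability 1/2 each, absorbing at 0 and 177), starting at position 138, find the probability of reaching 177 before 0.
P(hit 177 before 0) = 138/177 = 46/59

Let u_k = P(hit 177 before 0 | start at k). Then u_0 = 0, u_177 = 1, and u_k = u_{k-1}/2 + u_{k+1}/2 for 1 ≤ k ≤ 176. This harmonic recurrence is solved by u_k = k/177, giving u_138 = 138/177 = 46/59.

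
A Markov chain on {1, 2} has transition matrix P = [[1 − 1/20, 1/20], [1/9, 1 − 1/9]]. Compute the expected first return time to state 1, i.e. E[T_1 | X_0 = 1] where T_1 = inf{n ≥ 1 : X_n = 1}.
E[T_1 | X_0 = 1] = 1/π_1 = 29/20

For an irreducible recurrent Markov chain with stationary distribution π, E[T_i | X_0 = i] = 1/π_i (Kac's formula). Here π_1 = (1/9)/(1/20 + 1/9) = (1/9)/(29/180) = 20/29, so E[T_1 | X_0 = 1] = 1/π_1 = (1/20 + 1/9)/(1/9) = (29/180)/(1/9) = 29/20.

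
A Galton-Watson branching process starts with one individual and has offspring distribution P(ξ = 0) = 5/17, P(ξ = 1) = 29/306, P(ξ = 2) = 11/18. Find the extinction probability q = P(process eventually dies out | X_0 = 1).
q = 90/187

The pgf is f(s) = 5/17 + 29/306·s + 11/18·s². The extinction probability q is the smallest fixed point of f in [0, 1]. Setting s = f(s):
  11/18·s² + (29/306 − 1)·s + 5/17 = 0
  11/18·s² − (5/17 + 11/18)·s + 5/17 = 0
which factors as (s − 1)·(11/18·s − 5/17) = 0, giving roots s = 1 and s = (5/17)/(11/18) = 90/187.
Mean offspring μ = 29/306 + 2·11/18 = 403/306 > 1 (supercritical), so q < 1. The extinction probability is the smaller root: q = (5/17)/(11/18) = 90/187.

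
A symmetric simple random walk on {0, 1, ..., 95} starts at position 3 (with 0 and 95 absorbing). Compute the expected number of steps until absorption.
E[τ | X_0 = 3] = 276

Let v_k = E[τ | X_0 = k]. Boundary: v_0 = v_95 = 0. Recurrence: v_k = 1 + (v_{k-1} + v_{k+1})/2 for 1 ≤ k ≤ 94. The particular solution to v_k − (v_{k-1} + v_{k+1})/2 = 1 is v_k = −k^2. Adding homogeneous solution A + B k and matching boundaries gives v_k = k (95 − k). Substituting k = 3: v_3 = 3 · 92 = 276.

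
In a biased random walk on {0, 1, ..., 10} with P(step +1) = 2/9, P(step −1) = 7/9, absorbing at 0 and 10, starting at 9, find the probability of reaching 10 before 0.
P(hit 10 before 0) = (1 − (7/2)^9) / (1 − (7/2)^10) = 16141238/56494845

Let u_k denote P(reach 10 before 0 | start at k). Boundary: u_0 = 0, u_10 = 1. Recurrence: u_k = 2/9·u_{k+1} + 7/9·u_{k-1} for 1 ≤ k ≤ 9. Try u_k = A + B·r^k with r = q/p = (7/9)/(2/9) = 7/2. Substitution satisfies the recurrence; boundary conditions give:
  u_k = (1 − r^k) / (1 − r^N) = (1 − (7/2)^9) / (1 − (7/2)^10) = 16141238/56494845.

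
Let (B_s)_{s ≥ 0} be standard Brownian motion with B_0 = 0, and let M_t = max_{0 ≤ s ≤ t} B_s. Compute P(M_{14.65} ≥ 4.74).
P(M_{14.65} ≥ 4.74) = 2·P(B_{14.65} ≥ 4.74) = 2(1 − Φ(4.74/√14.65)) ≈ 0.2156

By the reflection principle for Brownian motion, P(M_t ≥ a) = 2 · P(B_t ≥ a) for a ≥ 0. Since B_t ~ N(0, t), P(B_t ≥ 4.74) = 1 − Φ(4.74/√t) = 1 − Φ(4.74/√14.65) = 1 − Φ(1.2384). So
  P(M_{14.65} ≥ 4.74) = 2(1 − Φ(1.2384)) ≈ 0.2156.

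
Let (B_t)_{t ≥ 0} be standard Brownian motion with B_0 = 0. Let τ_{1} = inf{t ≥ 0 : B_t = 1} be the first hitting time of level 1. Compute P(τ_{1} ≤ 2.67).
P(τ_{1} ≤ 2.67) = 2(1 − Φ(1/√2.67)) = 2(1 − Φ(0.6120)) ≈ 0.5405

By the reflection principle for standard BM, P(τ_b ≤ t) = 2 · P(B_t ≥ b). Since B_t ~ N(0, t), P(B_t ≥ 1) = 1 − Φ(1/√t) = 1 − Φ(1/√2.67) = 1 − Φ(0.6120) ≈ 0.27027. Doubling: P(τ_{1} ≤ 2.67) ≈ 2 · 0.27027 = 0.54054 ≈ 0.5405.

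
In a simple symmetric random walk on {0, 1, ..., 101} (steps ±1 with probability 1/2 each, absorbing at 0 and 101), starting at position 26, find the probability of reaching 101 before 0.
P(hit 101 before 0) = 26/101

Let u_k = P(hit 101 before 0 | start at k). Then u_0 = 0, u_101 = 1, and u_k = u_{k-1}/2 + u_{k+1}/2 for 1 ≤ k ≤ 100. This harmonic recurrence is solved by u_k = k/101, giving u_26 = 26/101.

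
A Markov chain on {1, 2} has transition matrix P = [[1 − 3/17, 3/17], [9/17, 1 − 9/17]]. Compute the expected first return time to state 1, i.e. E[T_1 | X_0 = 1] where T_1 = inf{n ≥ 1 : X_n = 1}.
E[T_1 | X_0 = 1] = 1/π_1 = 4/3

For an irreducible recurrent Markov chain with stationary distribution π, E[T_i | X_0 = i] = 1/π_i (Kac's formula). Here π_1 = (9/17)/(3/17 + 9/17) = (9/17)/(12/17) = 3/4, so E[T_1 | X_0 = 1] = 1/π_1 = (3/17 + 9/17)/(9/17) = (12/17)/(9/17) = 4/3.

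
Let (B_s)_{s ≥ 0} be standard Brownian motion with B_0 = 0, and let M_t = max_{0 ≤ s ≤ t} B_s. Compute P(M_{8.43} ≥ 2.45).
P(M_{8.43} ≥ 2.45) = 2·P(B_{8.43} ≥ 2.45) = 2(1 − Φ(2.45/√8.43)) ≈ 0.3988

By the reflection principle for Brownian motion, P(M_t ≥ a) = 2 · P(B_t ≥ a) for a ≥ 0. Since B_t ~ N(0, t), P(B_t ≥ 2.45) = 1 − Φ(2.45/√t) = 1 − Φ(2.45/√8.43) = 1 − Φ(0.8438). So
  P(M_{8.43} ≥ 2.45) = 2(1 − Φ(0.8438)) ≈ 0.3988.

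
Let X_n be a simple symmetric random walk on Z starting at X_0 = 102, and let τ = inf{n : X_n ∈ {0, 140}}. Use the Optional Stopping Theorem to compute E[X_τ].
E[X_τ] = 102

X_n is a martingale and τ is a bounded-mean stopping time (indeed τ is finite a.s. with bounded expectation since the walk is in a bounded region). By the OST, E[X_τ] = E[X_0] = 102. Equivalently: E[X_τ] = 140 · P(hit 140 first) + 0 · P(hit 0 first) = 140 · (102/140) = 102.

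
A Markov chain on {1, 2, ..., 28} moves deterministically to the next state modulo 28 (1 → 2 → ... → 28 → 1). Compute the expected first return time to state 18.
E[T_18 | X_0 = 18] = 28

The chain cycles deterministically, so starting at state 18 it returns in exactly 28 steps. Equivalently, the stationary distribution is uniform π_j = 1/28 for every state j, so by Kac's formula E[T_18] = 1/π_18 = 28.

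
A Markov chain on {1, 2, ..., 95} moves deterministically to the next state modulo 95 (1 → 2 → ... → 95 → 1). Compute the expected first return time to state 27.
E[T_27 | X_0 = 27] = 95

The chain cycles deterministically, so starting at state 27 it returns in exactly 95 steps. Equivalently, the stationary distribution is uniform π_j = 1/95 for every state j, so by Kac's formula E[T_27] = 1/π_27 = 95.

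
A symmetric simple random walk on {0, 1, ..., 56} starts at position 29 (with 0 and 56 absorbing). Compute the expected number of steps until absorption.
E[τ | X_0 = 29] = 783

Let v_k = E[τ | X_0 = k]. Boundary: v_0 = v_56 = 0. Recurrence: v_k = 1 + (v_{k-1} + v_{k+1})/2 for 1 ≤ k ≤ 55. The particular solution to v_k − (v_{k-1} + v_{k+1})/2 = 1 is v_k = −k^2. Adding homogeneous solution A + B k and matching boundaries gives v_k = k (56 − k). Substituting k = 29: v_29 = 29 · 27 = 783.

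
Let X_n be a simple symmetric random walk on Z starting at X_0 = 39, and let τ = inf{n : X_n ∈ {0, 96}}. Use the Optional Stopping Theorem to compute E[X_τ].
E[X_τ] = 39

X_n is a martingale and τ is a bounded-mean stopping time (indeed τ is finite a.s. with bounded expectation since the walk is in a bounded region). By the OST, E[X_τ] = E[X_0] = 39. Equivalently: E[X_τ] = 96 · P(hit 96 first) + 0 · P(hit 0 first) = 96 · (39/96) = 39.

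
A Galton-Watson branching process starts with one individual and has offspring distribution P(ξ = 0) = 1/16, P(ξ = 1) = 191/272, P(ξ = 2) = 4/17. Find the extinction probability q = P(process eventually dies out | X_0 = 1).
q = 17/64

The pgf is f(s) = 1/16 + 191/272·s + 4/17·s². The extinction probability q is the smallest fixed point of f in [0, 1]. Setting s = f(s):
  4/17·s² + (191/272 − 1)·s + 1/16 = 0
  4/17·s² − (1/16 + 4/17)·s + 1/16 = 0
which factors as (s − 1)·(4/17·s − 1/16) = 0, giving roots s = 1 and s = (1/16)/(4/17) = 17/64.
Mean offspring μ = 191/272 + 2·4/17 = 319/272 > 1 (supercritical), so q < 1. The extinction probability is the smaller root: q = (1/16)/(4/17) = 17/64.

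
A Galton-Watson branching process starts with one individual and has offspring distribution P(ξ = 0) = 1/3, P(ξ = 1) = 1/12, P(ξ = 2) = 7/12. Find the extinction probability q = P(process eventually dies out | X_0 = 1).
q = 4/7

The pgf is f(s) = 1/3 + 1/12·s + 7/12·s². The extinction probability q is the smallest fixed point of f in [0, 1]. Setting s = f(s):
  7/12·s² + (1/12 − 1)·s + 1/3 = 0
  7/12·s² − (1/3 + 7/12)·s + 1/3 = 0
which factors as (s − 1)·(7/12·s − 1/3) = 0, giving roots s = 1 and s = (1/3)/(7/12) = 4/7.
Mean offspring μ = 1/12 + 2·7/12 = 5/4 > 1 (supercritical), so q < 1. The extinction probability is the smaller root: q = (1/3)/(7/12) = 4/7.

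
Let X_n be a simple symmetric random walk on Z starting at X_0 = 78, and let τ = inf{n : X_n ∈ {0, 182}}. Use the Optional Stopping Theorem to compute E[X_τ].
E[X_τ] = 78

X_n is a martingale and τ is a bounded-mean stopping time (indeed τ is finite a.s. with bounded expectation since the walk is in a bounded region). By the OST, E[X_τ] = E[X_0] = 78. Equivalently: E[X_τ] = 182 · P(hit 182 first) + 0 · P(hit 0 first) = 182 · (78/182) = 78.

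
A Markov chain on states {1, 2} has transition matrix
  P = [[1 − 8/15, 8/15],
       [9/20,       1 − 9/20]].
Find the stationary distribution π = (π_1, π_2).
π_1 = 27/59, π_2 = 32/59

Solve πP = π with π_1 + π_2 = 1. From πP = π: π_1 · (1 − 8/15) + π_2 · 9/20 = π_1 ⇒ π_2 · 9/20 = π_1 · 8/15 ⇒ π_2/π_1 = (8/15)/(9/20) = 32/27. Together with π_1 + π_2 = 1:
  π_1 = (9/20)/(8/15 + 9/20) = (9/20)/(59/60) = 27/59,
  π_2 = (8/15)/(8/15 + 9/20) = (8/15)/(59/60) = 32/59.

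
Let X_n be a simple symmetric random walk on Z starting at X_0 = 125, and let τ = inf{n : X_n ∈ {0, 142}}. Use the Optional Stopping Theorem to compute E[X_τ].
E[X_τ] = 125

X_n is a martingale and τ is a bounded-mean stopping time (indeed τ is finite a.s. with bounded expectation since the walk is in a bounded region). By the OST, E[X_τ] = E[X_0] = 125. Equivalently: E[X_τ] = 142 · P(hit 142 first) + 0 · P(hit 0 first) = 142 · (125/142) = 125.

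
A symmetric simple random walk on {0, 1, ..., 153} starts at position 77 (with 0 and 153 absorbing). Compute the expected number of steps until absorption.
E[τ | X_0 = 77] = 5852

Let v_k = E[τ | X_0 = k]. Boundary: v_0 = v_153 = 0. Recurrence: v_k = 1 + (v_{k-1} + v_{k+1})/2 for 1 ≤ k ≤ 152. The particular solution to v_k − (v_{k-1} + v_{k+1})/2 = 1 is v_k = −k^2. Adding homogeneous solution A + B k and matching boundaries gives v_k = k (153 − k). Substituting k = 77: v_77 = 77 · 76 = 5852.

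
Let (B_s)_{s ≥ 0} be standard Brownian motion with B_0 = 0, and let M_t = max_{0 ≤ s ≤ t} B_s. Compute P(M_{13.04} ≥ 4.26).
P(M_{13.04} ≥ 4.26) = 2·P(B_{13.04} ≥ 4.26) = 2(1 − Φ(4.26/√13.04)) ≈ 0.2381

By the reflection principle for Brownian motion, P(M_t ≥ a) = 2 · P(B_t ≥ a) for a ≥ 0. Since B_t ~ N(0, t), P(B_t ≥ 4.26) = 1 − Φ(4.26/√t) = 1 − Φ(4.26/√13.04) = 1 − Φ(1.1797). So
  P(M_{13.04} ≥ 4.26) = 2(1 − Φ(1.1797)) ≈ 0.2381.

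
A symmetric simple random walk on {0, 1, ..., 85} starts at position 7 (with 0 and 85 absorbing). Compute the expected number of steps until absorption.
E[τ | X_0 = 7] = 546

Let v_k = E[τ | X_0 = k]. Boundary: v_0 = v_85 = 0. Recurrence: v_k = 1 + (v_{k-1} + v_{k+1})/2 for 1 ≤ k ≤ 84. The particular solution to v_k − (v_{k-1} + v_{k+1})/2 = 1 is v_k = −k^2. Adding homogeneous solution A + B k and matching boundaries gives v_k = k (85 − k). Substituting k = 7: v_7 = 7 · 78 = 546.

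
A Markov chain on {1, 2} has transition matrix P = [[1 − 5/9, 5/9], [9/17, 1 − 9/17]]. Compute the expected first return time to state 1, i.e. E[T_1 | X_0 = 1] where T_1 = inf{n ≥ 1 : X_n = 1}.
E[T_1 | X_0 = 1] = 1/π_1 = 166/81

For an irreducible recurrent Markov chain with stationary distribution π, E[T_i | X_0 = i] = 1/π_i (Kac's formula). Here π_1 = (9/17)/(5/9 + 9/17) = (9/17)/(166/153) = 81/166, so E[T_1 | X_0 = 1] = 1/π_1 = (5/9 + 9/17)/(9/17) = (166/153)/(9/17) = 166/81.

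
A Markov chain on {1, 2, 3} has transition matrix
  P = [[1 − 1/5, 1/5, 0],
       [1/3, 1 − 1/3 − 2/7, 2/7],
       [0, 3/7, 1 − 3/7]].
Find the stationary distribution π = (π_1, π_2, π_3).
π = (1/2, 3/10, 1/5)

This is a birth-death chain on three states, which satisfies detailed balance: π_1 · P_{12} = π_2 · P_{21} and π_2 · P_{23} = π_3 · P_{32}.
From π_1 · 1/5 = π_2 · 1/3: π_2/π_1 = (1/5)/(1/3) = 3/5.
From π_2 · 2/7 = π_3 · 3/7: π_3/π_2 = (2/7)/(3/7) = 2/3.
Take π_1 proportional to 1; then unnormalized π = (1, 3/5, 2/5). Normalize by dividing by the sum 2:
  π = (1/2, 3/10, 1/5).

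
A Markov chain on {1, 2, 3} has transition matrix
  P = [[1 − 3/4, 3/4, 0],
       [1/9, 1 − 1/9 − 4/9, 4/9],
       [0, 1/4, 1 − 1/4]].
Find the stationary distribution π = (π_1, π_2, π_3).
π = (4/79, 27/79, 48/79)

This is a birth-death chain on three states, which satisfies detailed balance: π_1 · P_{12} = π_2 · P_{21} and π_2 · P_{23} = π_3 · P_{32}.
From π_1 · 3/4 = π_2 · 1/9: π_2/π_1 = (3/4)/(1/9) = 27/4.
From π_2 · 4/9 = π_3 · 1/4: π_3/π_2 = (4/9)/(1/4) = 16/9.
Take π_1 proportional to 1; then unnormalized π = (1, 27/4, 12). Normalize by dividing by the sum 79/4:
  π = (4/79, 27/79, 48/79).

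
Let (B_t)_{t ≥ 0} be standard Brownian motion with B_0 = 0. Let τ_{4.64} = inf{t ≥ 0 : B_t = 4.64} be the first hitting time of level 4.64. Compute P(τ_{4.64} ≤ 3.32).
P(τ_{4.64} ≤ 3.32) = 2(1 − Φ(4.64/√3.32)) = 2(1 − Φ(2.5465)) ≈ 0.0109

By the reflection principle for standard BM, P(τ_b ≤ t) = 2 · P(B_t ≥ b). Since B_t ~ N(0, t), P(B_t ≥ 4.64) = 1 − Φ(4.64/√t) = 1 − Φ(4.64/√3.32) = 1 − Φ(2.5465) ≈ 0.00544. Doubling: P(τ_{4.64} ≤ 3.32) ≈ 2 · 0.00544 = 0.01088 ≈ 0.0109.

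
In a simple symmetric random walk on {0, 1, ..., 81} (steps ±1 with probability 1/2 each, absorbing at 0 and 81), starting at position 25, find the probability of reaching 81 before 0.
P(hit 81 before 0) = 25/81

Let u_k = P(hit 81 before 0 | start at k). Then u_0 = 0, u_81 = 1, and u_k = u_{k-1}/2 + u_{k+1}/2 for 1 ≤ k ≤ 80. This harmonic recurrence is solved by u_k = k/81, giving u_25 = 25/81.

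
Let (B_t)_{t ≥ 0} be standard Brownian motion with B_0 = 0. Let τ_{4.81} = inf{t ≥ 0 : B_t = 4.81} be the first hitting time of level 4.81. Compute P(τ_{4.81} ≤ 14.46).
P(τ_{4.81} ≤ 14.46) = 2(1 − Φ(4.81/√14.46)) = 2(1 − Φ(1.2649)) ≈ 0.2059

By the reflection principle for standard BM, P(τ_b ≤ t) = 2 · P(B_t ≥ b). Since B_t ~ N(0, t), P(B_t ≥ 4.81) = 1 − Φ(4.81/√t) = 1 − Φ(4.81/√14.46) = 1 − Φ(1.2649) ≈ 0.10295. Doubling: P(τ_{4.81} ≤ 14.46) ≈ 2 · 0.10295 = 0.20590 ≈ 0.2059.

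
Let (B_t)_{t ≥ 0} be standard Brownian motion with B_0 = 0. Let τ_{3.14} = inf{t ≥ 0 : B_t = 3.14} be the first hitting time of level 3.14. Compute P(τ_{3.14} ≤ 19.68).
P(τ_{3.14} ≤ 19.68) = 2(1 − Φ(3.14/√19.68)) = 2(1 − Φ(0.7078)) ≈ 0.4791

By the reflection principle for standard BM, P(τ_b ≤ t) = 2 · P(B_t ≥ b). Since B_t ~ N(0, t), P(B_t ≥ 3.14) = 1 − Φ(3.14/√t) = 1 − Φ(3.14/√19.68) = 1 − Φ(0.7078) ≈ 0.23953. Doubling: P(τ_{3.14} ≤ 19.68) ≈ 2 · 0.23953 = 0.47906 ≈ 0.4791.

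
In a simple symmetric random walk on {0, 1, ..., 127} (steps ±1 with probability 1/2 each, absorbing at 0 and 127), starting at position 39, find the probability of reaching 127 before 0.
P(hit 127 before 0) = 39/127

Let u_k = P(hit 127 before 0 | start at k). Then u_0 = 0, u_127 = 1, and u_k = u_{k-1}/2 + u_{k+1}/2 for 1 ≤ k ≤ 126. This harmonic recurrence is solved by u_k = k/127, giving u_39 = 39/127.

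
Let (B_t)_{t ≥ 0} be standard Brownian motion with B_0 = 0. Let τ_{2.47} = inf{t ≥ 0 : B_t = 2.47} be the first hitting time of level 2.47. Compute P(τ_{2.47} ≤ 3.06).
P(τ_{2.47} ≤ 3.06) = 2(1 − Φ(2.47/√3.06)) = 2(1 − Φ(1.4120)) ≈ 0.1579

By the reflection principle for standard BM, P(τ_b ≤ t) = 2 · P(B_t ≥ b). Since B_t ~ N(0, t), P(B_t ≥ 2.47) = 1 − Φ(2.47/√t) = 1 − Φ(2.47/√3.06) = 1 − Φ(1.4120) ≈ 0.07897. Doubling: P(τ_{2.47} ≤ 3.06) ≈ 2 · 0.07897 = 0.15794 ≈ 0.1579.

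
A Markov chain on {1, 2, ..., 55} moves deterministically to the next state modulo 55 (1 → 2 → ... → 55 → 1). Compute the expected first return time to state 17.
E[T_17 | X_0 = 17] = 55

The chain cycles deterministically, so starting at state 17 it returns in exactly 55 steps. Equivalently, the stationary distribution is uniform π_j = 1/55 for every state j, so by Kac's formula E[T_17] = 1/π_17 = 55.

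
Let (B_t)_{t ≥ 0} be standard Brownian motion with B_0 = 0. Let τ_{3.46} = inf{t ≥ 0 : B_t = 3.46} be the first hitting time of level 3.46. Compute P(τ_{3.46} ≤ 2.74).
P(τ_{3.46} ≤ 2.74) = 2(1 − Φ(3.46/√2.74)) = 2(1 − Φ(2.0903)) ≈ 0.0366

By the reflection principle for standard BM, P(τ_b ≤ t) = 2 · P(B_t ≥ b). Since B_t ~ N(0, t), P(B_t ≥ 3.46) = 1 − Φ(3.46/√t) = 1 − Φ(3.46/√2.74) = 1 − Φ(2.0903) ≈ 0.01830. Doubling: P(τ_{3.46} ≤ 2.74) ≈ 2 · 0.01830 = 0.03660 ≈ 0.0366.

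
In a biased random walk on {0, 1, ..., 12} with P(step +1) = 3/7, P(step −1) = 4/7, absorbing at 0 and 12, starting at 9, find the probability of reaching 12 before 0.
P(hit 12 before 0) = (1 − (4/3)^9) / (1 − (4/3)^12) = 176931/439075

Let u_k denote P(reach 12 before 0 | start at k). Boundary: u_0 = 0, u_12 = 1. Recurrence: u_k = 3/7·u_{k+1} + 4/7·u_{k-1} for 1 ≤ k ≤ 11. Try u_k = A + B·r^k with r = q/p = (4/7)/(3/7) = 4/3. Substitution satisfies the recurrence; boundary conditions give:
  u_k = (1 − r^k) / (1 − r^N) = (1 − (4/3)^9) / (1 − (4/3)^12) = 176931/439075.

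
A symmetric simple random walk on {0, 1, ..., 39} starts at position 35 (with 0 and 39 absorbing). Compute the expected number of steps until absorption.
E[τ | X_0 = 35] = 140

Let v_k = E[τ | X_0 = k]. Boundary: v_0 = v_39 = 0. Recurrence: v_k = 1 + (v_{k-1} + v_{k+1})/2 for 1 ≤ k ≤ 38. The particular solution to v_k − (v_{k-1} + v_{k+1})/2 = 1 is v_k = −k^2. Adding homogeneous solution A + B k and matching boundaries gives v_k = k (39 − k). Substituting k = 35: v_35 = 35 · 4 = 140.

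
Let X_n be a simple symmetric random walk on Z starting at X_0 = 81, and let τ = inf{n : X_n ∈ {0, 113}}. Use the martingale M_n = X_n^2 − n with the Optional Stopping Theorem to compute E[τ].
E[τ] = 2592

M_n = X_n^2 − n is a martingale (since E[X_{n+1}^2 | F_n] = X_n^2 + 1). By OST (τ has finite mean in a bounded region), E[M_τ] = E[M_0] = X_0^2 − 0 = 81^2 = 6561. Also E[M_τ] = E[X_τ^2] − E[τ]. The walk exits at 0 or 113, with P(hit 113 first) = 81/113, so E[X_τ^2] = 113^2 · 81/113 + 0 = 9153. Thus E[τ] = E[X_τ^2] − E[M_τ] = 9153 − 6561 = 2592 = 81(113 − 81) = 2592.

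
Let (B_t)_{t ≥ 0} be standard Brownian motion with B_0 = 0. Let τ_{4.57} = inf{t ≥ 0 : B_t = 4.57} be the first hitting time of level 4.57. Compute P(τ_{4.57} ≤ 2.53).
P(τ_{4.57} ≤ 2.53) = 2(1 − Φ(4.57/√2.53)) = 2(1 − Φ(2.8731)) ≈ 0.0041

By the reflection principle for standard BM, P(τ_b ≤ t) = 2 · P(B_t ≥ b). Since B_t ~ N(0, t), P(B_t ≥ 4.57) = 1 − Φ(4.57/√t) = 1 − Φ(4.57/√2.53) = 1 − Φ(2.8731) ≈ 0.00203. Doubling: P(τ_{4.57} ≤ 2.53) ≈ 2 · 0.00203 = 0.00406 ≈ 0.0041.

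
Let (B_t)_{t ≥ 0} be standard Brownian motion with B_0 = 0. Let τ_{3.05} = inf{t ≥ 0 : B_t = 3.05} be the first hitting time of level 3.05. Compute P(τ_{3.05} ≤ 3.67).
P(τ_{3.05} ≤ 3.67) = 2(1 − Φ(3.05/√3.67)) = 2(1 − Φ(1.5921)) ≈ 0.1114

By the reflection principle for standard BM, P(τ_b ≤ t) = 2 · P(B_t ≥ b). Since B_t ~ N(0, t), P(B_t ≥ 3.05) = 1 − Φ(3.05/√t) = 1 − Φ(3.05/√3.67) = 1 − Φ(1.5921) ≈ 0.05568. Doubling: P(τ_{3.05} ≤ 3.67) ≈ 2 · 0.05568 = 0.11136 ≈ 0.1114.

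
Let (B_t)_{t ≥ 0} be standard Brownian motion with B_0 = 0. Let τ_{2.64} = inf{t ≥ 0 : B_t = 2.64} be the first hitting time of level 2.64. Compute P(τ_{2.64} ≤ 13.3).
P(τ_{2.64} ≤ 13.3) = 2(1 − Φ(2.64/√13.3)) = 2(1 − Φ(0.7239)) ≈ 0.4691

By the reflection principle for standard BM, P(τ_b ≤ t) = 2 · P(B_t ≥ b). Since B_t ~ N(0, t), P(B_t ≥ 2.64) = 1 − Φ(2.64/√t) = 1 − Φ(2.64/√13.3) = 1 − Φ(0.7239) ≈ 0.23456. Doubling: P(τ_{2.64} ≤ 13.3) ≈ 2 · 0.23456 = 0.46912 ≈ 0.4691.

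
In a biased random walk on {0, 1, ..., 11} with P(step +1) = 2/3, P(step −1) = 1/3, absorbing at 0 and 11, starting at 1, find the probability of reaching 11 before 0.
P(hit 11 before 0) = (1 − (1/2)^1) / (1 − (1/2)^11) = 1024/2047

Let u_k denote P(reach 11 before 0 | start at k). Boundary: u_0 = 0, u_11 = 1. Recurrence: u_k = 2/3·u_{k+1} + 1/3·u_{k-1} for 1 ≤ k ≤ 10. Try u_k = A + B·r^k with r = q/p = (1/3)/(2/3) = 1/2. Substitution satisfies the recurrence; boundary conditions give:
  u_k = (1 − r^k) / (1 − r^N) = (1 − (1/2)^1) / (1 − (1/2)^11) = 1024/2047.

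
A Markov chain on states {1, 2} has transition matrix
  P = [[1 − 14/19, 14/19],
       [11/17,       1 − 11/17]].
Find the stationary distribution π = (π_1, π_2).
π_1 = 209/447, π_2 = 238/447

Solve πP = π with π_1 + π_2 = 1. From πP = π: π_1 · (1 − 14/19) + π_2 · 11/17 = π_1 ⇒ π_2 · 11/17 = π_1 · 14/19 ⇒ π_2/π_1 = (14/19)/(11/17) = 238/209. Together with π_1 + π_2 = 1:
  π_1 = (11/17)/(14/19 + 11/17) = (11/17)/(447/323) = 209/447,
  π_2 = (14/19)/(14/19 + 11/17) = (14/19)/(447/323) = 238/447.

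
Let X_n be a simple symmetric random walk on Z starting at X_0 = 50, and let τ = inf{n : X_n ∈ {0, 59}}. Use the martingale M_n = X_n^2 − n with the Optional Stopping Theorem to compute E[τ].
E[τ] = 450

M_n = X_n^2 − n is a martingale (since E[X_{n+1}^2 | F_n] = X_n^2 + 1). By OST (τ has finite mean in a bounded region), E[M_τ] = E[M_0] = X_0^2 − 0 = 50^2 = 2500. Also E[M_τ] = E[X_τ^2] − E[τ]. The walk exits at 0 or 59, with P(hit 59 first) = 50/59, so E[X_τ^2] = 59^2 · 50/59 + 0 = 2950. Thus E[τ] = E[X_τ^2] − E[M_τ] = 2950 − 2500 = 450 = 50(59 − 50) = 450.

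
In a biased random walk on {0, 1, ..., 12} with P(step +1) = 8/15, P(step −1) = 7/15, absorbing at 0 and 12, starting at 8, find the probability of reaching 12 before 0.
P(hit 12 before 0) = (1 − (7/8)^8) / (1 − (7/8)^12) = 26611712/32376513

Let u_k denote P(reach 12 before 0 | start at k). Boundary: u_0 = 0, u_12 = 1. Recurrence: u_k = 8/15·u_{k+1} + 7/15·u_{k-1} for 1 ≤ k ≤ 11. Try u_k = A + B·r^k with r = q/p = (7/15)/(8/15) = 7/8. Substitution satisfies the recurrence; boundary conditions give:
  u_k = (1 − r^k) / (1 − r^N) = (1 − (7/8)^8) / (1 − (7/8)^12) = 26611712/32376513.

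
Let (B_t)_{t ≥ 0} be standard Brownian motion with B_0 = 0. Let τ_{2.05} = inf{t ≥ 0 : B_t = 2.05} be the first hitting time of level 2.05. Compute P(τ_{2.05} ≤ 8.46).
P(τ_{2.05} ≤ 8.46) = 2(1 − Φ(2.05/√8.46)) = 2(1 − Φ(0.7048)) ≈ 0.4809

By the reflection principle for standard BM, P(τ_b ≤ t) = 2 · P(B_t ≥ b). Since B_t ~ N(0, t), P(B_t ≥ 2.05) = 1 − Φ(2.05/√t) = 1 − Φ(2.05/√8.46) = 1 − Φ(0.7048) ≈ 0.24047. Doubling: P(τ_{2.05} ≤ 8.46) ≈ 2 · 0.24047 = 0.48094 ≈ 0.4809.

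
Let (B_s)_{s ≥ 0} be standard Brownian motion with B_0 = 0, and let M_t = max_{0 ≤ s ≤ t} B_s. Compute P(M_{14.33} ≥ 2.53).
P(M_{14.33} ≥ 2.53) = 2·P(B_{14.33} ≥ 2.53) = 2(1 − Φ(2.53/√14.33)) ≈ 0.5039

By the reflection principle for Brownian motion, P(M_t ≥ a) = 2 · P(B_t ≥ a) for a ≥ 0. Since B_t ~ N(0, t), P(B_t ≥ 2.53) = 1 − Φ(2.53/√t) = 1 − Φ(2.53/√14.33) = 1 − Φ(0.6683). So
  P(M_{14.33} ≥ 2.53) = 2(1 − Φ(0.6683)) ≈ 0.5039.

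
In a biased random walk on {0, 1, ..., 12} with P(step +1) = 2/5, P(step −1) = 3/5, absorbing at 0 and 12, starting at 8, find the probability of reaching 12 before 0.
P(hit 12 before 0) = (1 − (3/2)^8) / (1 − (3/2)^12) = 1552/8113

Let u_k denote P(reach 12 before 0 | start at k). Boundary: u_0 = 0, u_12 = 1. Recurrence: u_k = 2/5·u_{k+1} + 3/5·u_{k-1} for 1 ≤ k ≤ 11. Try u_k = A + B·r^k with r = q/p = (3/5)/(2/5) = 3/2. Substitution satisfies the recurrence; boundary conditions give:
  u_k = (1 − r^k) / (1 − r^N) = (1 − (3/2)^8) / (1 − (3/2)^12) = 1552/8113.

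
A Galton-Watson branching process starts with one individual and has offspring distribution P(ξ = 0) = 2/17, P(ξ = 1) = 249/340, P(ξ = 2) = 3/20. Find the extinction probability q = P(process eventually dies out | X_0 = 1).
q = 40/51

The pgf is f(s) = 2/17 + 249/340·s + 3/20·s². The extinction probability q is the smallest fixed point of f in [0, 1]. Setting s = f(s):
  3/20·s² + (249/340 − 1)·s + 2/17 = 0
  3/20·s² − (2/17 + 3/20)·s + 2/17 = 0
which factors as (s − 1)·(3/20·s − 2/17) = 0, giving roots s = 1 and s = (2/17)/(3/20) = 40/51.
Mean offspring μ = 249/340 + 2·3/20 = 351/340 > 1 (supercritical), so q < 1. The extinction probability is the smaller root: q = (2/17)/(3/20) = 40/51.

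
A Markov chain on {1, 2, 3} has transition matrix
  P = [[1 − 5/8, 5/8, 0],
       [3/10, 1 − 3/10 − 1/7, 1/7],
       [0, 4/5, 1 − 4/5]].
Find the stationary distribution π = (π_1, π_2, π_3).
π = (112/387, 700/1161, 125/1161)

This is a birth-death chain on three states, which satisfies detailed balance: π_1 · P_{12} = π_2 · P_{21} and π_2 · P_{23} = π_3 · P_{32}.
From π_1 · 5/8 = π_2 · 3/10: π_2/π_1 = (5/8)/(3/10) = 25/12.
From π_2 · 1/7 = π_3 · 4/5: π_3/π_2 = (1/7)/(4/5) = 5/28.
Take π_1 proportional to 1; then unnormalized π = (1, 25/12, 125/336). Normalize by dividing by the sum 387/112:
  π = (112/387, 700/1161, 125/1161).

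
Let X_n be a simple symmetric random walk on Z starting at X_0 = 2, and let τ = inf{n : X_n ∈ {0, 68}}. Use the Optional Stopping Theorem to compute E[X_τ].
E[X_τ] = 2

X_n is a martingale and τ is a bounded-mean stopping time (indeed τ is finite a.s. with bounded expectation since the walk is in a bounded region). By the OST, E[X_τ] = E[X_0] = 2. Equivalently: E[X_τ] = 68 · P(hit 68 first) + 0 · P(hit 0 first) = 68 · (2/68) = 2.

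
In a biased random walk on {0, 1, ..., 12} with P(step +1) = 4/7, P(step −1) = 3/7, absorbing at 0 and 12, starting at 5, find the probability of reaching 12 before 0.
P(hit 12 before 0) = (1 − (3/4)^5) / (1 − (3/4)^12) = 12795904/16245775

Let u_k denote P(reach 12 before 0 | start at k). Boundary: u_0 = 0, u_12 = 1. Recurrence: u_k = 4/7·u_{k+1} + 3/7·u_{k-1} for 1 ≤ k ≤ 11. Try u_k = A + B·r^k with r = q/p = (3/7)/(4/7) = 3/4. Substitution satisfies the recurrence; boundary conditions give:
  u_k = (1 − r^k) / (1 − r^N) = (1 − (3/4)^5) / (1 − (3/4)^12) = 12795904/16245775.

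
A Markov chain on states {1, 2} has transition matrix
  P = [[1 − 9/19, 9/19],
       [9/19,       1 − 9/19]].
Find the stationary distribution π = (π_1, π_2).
π_1 = 1/2, π_2 = 1/2

Solve πP = π with π_1 + π_2 = 1. From πP = π: π_1 · (1 − 9/19) + π_2 · 9/19 = π_1 ⇒ π_2 · 9/19 = π_1 · 9/19 ⇒ π_2/π_1 = (9/19)/(9/19) = 1. Together with π_1 + π_2 = 1:
  π_1 = (9/19)/(9/19 + 9/19) = (9/19)/(18/19) = 1/2,
  π_2 = (9/19)/(9/19 + 9/19) = (9/19)/(18/19) = 1/2.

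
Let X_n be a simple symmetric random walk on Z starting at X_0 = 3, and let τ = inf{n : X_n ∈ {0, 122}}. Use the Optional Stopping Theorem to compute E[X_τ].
E[X_τ] = 3

X_n is a martingale and τ is a bounded-mean stopping time (indeed τ is finite a.s. with bounded expectation since the walk is in a bounded region). By the OST, E[X_τ] = E[X_0] = 3. Equivalently: E[X_τ] = 122 · P(hit 122 first) + 0 · P(hit 0 first) = 122 · (3/122) = 3.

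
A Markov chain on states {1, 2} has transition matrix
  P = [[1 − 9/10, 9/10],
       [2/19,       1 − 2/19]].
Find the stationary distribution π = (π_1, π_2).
π_1 = 20/191, π_2 = 171/191

Solve πP = π with π_1 + π_2 = 1. From πP = π: π_1 · (1 − 9/10) + π_2 · 2/19 = π_1 ⇒ π_2 · 2/19 = π_1 · 9/10 ⇒ π_2/π_1 = (9/10)/(2/19) = 171/20. Together with π_1 + π_2 = 1:
  π_1 = (2/19)/(9/10 + 2/19) = (2/19)/(191/190) = 20/191,
  π_2 = (9/10)/(9/10 + 2/19) = (9/10)/(191/190) = 171/191.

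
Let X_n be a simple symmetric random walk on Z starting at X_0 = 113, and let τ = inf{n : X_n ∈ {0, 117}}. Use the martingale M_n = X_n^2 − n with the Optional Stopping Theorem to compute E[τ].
E[τ] = 452

M_n = X_n^2 − n is a martingale (since E[X_{n+1}^2 | F_n] = X_n^2 + 1). By OST (τ has finite mean in a bounded region), E[M_τ] = E[M_0] = X_0^2 − 0 = 113^2 = 12769. Also E[M_τ] = E[X_τ^2] − E[τ]. The walk exits at 0 or 117, with P(hit 117 first) = 113/117, so E[X_τ^2] = 117^2 · 113/117 + 0 = 13221. Thus E[τ] = E[X_τ^2] − E[M_τ] = 13221 − 12769 = 452 = 113(117 − 113) = 452.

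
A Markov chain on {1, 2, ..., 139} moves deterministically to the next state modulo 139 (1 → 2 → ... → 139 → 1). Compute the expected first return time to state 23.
E[T_23 | X_0 = 23] = 139

The chain cycles deterministically, so starting at state 23 it returns in exactly 139 steps. Equivalently, the stationary distribution is uniform π_j = 1/139 for every state j, so by Kac's formula E[T_23] = 1/π_23 = 139.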